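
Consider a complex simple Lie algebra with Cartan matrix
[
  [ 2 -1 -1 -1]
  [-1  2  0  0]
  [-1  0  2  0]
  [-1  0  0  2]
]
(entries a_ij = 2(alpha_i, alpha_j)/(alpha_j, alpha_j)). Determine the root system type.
D_4 (so(8))

The matrix has rank 4 with 2's on the diagonal. Reading the off-diagonal entries as Dynkin edges (a single edge where a_ij = a_ji = -1; a double or triple edge where a_ij * a_ji = 2 or 3), the diagram is a chain of 2 nodes with a fork of two nodes at one end (D_4). One simple-root ordering that puts it in standard form is (alpha_4, alpha_1, alpha_2, alpha_3). So the algebra is type D_4, i.e. so(8).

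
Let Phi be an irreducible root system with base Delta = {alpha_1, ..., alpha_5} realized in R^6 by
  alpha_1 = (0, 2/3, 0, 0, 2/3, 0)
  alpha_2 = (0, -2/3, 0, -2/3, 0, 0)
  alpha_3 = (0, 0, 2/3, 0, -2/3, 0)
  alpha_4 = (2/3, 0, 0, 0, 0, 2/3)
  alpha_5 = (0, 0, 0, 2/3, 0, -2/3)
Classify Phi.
A5

Compute the Cartan integers a_ij = 2(alpha_i, alpha_j)/(alpha_j, alpha_j); the resulting 5x5 Cartan matrix is
[[2, -1, -1, 0, 0], [-1, 2, 0, 0, -1], [-1, 0, 2, 0, 0], [0, 0, 0, 2, -1], [0, -1, 0, -1, 2]].
All simple roots have the same length, so the diagram is simply laced. The associated Dynkin diagram is a chain of 5 nodes with single edges (A_5), so the type is A_5 (the algebra sl(6)).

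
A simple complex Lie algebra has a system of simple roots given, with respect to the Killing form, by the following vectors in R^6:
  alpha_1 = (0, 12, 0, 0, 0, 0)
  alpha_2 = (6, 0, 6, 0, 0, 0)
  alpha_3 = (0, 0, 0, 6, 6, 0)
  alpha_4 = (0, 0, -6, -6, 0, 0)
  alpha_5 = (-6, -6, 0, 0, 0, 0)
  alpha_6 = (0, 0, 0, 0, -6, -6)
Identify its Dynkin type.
type C_6

Compute the Cartan integers a_ij = 2(alpha_i, alpha_j)/(alpha_j, alpha_j); the resulting 6x6 Cartan matrix is
[[2, 0, 0, 0, -2, 0], [0, 2, 0, -1, -1, 0], [0, 0, 2, -1, 0, -1], [0, -1, -1, 2, 0, 0], [-1, -1, 0, 0, 2, 0], [0, 0, -1, 0, 0, 2]].
The roots have two lengths (squared-length ratio 2:1); the short ones are alpha_{2,3,4,5,6}. The associated Dynkin diagram is a chain of 6 nodes with a double edge at one end; the terminal node there is the unique long simple root (C_6), so the type is C_6 (the algebra sp(12)).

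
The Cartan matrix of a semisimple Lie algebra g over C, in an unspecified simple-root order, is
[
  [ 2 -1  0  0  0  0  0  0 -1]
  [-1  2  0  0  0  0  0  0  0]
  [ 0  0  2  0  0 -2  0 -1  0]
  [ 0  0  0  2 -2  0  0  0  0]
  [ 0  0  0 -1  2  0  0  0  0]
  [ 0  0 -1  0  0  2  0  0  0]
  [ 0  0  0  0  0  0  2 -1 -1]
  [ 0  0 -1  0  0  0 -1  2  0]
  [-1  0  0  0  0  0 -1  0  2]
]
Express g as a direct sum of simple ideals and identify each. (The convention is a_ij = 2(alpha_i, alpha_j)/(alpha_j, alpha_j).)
B2 ⊕ B7

The diagram associated to this matrix has two connected components: the simple roots {alpha_4, alpha_5} form a chain of 2 nodes with a double edge at one end; the terminal node there is the unique short simple root (B_2), and {alpha_1, alpha_2, alpha_3, alpha_6, alpha_7, alpha_8, alpha_9} form a chain of 7 nodes with a double edge at one end; the terminal node there is the unique short simple root (B_7). A semisimple Lie algebra decomposes uniquely as the direct sum of simple ideals, one per connected component of its Dynkin diagram, so g ≅ B_2 ⊕ B_7 (dimension 10 + 105 = 115).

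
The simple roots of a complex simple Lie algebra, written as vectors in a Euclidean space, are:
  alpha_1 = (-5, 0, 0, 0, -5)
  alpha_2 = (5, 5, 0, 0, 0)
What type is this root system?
A_2 (sl(3))

Compute the Cartan integers a_ij = 2(alpha_i, alpha_j)/(alpha_j, alpha_j); the resulting 2x2 Cartan matrix is
[[2, -1], [-1, 2]].
All simple roots have the same length, so the diagram is simply laced. The associated Dynkin diagram is a chain of 2 nodes with single edges (A_2), so the type is A_2 (the algebra sl(3)).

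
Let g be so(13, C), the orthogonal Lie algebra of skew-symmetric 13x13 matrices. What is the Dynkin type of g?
This is so(13) with 13 odd, which has dimension 13(13-1)/2 = 78 and rank (13-1)/2 = 6. In the classification of classical Lie algebras, the orthogonal algebra so(2n+1) in an odd number of variables has type B_n; here n = 6, so the Dynkin diagram is a chain of 6 nodes with a double edge at one end; the terminal node there is the unique short simple root (B_6). Hence the type is B_6.

B_6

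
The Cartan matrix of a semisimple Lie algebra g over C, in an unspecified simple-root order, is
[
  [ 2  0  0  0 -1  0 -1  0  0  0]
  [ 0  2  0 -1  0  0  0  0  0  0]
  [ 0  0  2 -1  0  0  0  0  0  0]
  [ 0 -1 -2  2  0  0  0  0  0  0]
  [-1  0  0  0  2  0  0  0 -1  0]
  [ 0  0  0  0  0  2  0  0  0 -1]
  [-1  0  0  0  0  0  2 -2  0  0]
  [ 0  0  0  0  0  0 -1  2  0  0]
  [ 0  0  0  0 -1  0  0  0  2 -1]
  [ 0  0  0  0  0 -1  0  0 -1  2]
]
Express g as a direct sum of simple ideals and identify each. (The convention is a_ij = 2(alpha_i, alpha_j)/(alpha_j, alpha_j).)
The diagram associated to this matrix has two connected components: the simple roots {alpha_2, alpha_3, alpha_4} form a chain of 3 nodes with a double edge at one end; the terminal node there is the unique short simple root (B_3), and {alpha_1, alpha_5, alpha_6, alpha_7, alpha_8, alpha_9, alpha_10} form a chain of 7 nodes with a double edge at one end; the terminal node there is the unique short simple root (B_7). A semisimple Lie algebra decomposes uniquely as the direct sum of simple ideals, one per connected component of its Dynkin diagram, so g ≅ B_3 ⊕ B_7 (dimension 21 + 105 = 126).

type B_3 ⊕ type B_7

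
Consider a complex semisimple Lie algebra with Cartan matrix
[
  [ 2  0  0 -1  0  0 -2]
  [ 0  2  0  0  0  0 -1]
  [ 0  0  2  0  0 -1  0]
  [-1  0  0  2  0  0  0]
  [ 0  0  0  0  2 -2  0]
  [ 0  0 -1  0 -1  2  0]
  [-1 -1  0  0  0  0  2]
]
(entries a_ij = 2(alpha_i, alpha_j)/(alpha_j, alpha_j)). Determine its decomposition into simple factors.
The diagram associated to this matrix has two connected components: the simple roots {alpha_3, alpha_5, alpha_6} form a chain of 3 nodes with a double edge at one end; the terminal node there is the unique long simple root (C_3), and {alpha_1, alpha_2, alpha_4, alpha_7} form a chain of 4 nodes with a double edge between the middle two (F_4). A semisimple Lie algebra decomposes uniquely as the direct sum of simple ideals, one per connected component of its Dynkin diagram, so g ≅ C_3 ⊕ F_4 (dimension 21 + 52 = 73).

C_3 + F_4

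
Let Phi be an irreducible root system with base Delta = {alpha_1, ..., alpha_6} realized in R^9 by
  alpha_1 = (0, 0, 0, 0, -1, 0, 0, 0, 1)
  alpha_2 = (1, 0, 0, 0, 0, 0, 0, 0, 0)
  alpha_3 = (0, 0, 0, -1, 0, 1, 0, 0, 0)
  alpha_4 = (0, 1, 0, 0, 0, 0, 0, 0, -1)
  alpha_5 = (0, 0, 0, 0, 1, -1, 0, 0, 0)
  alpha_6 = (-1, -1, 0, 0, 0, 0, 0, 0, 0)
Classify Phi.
B_6

Compute the Cartan integers a_ij = 2(alpha_i, alpha_j)/(alpha_j, alpha_j); the resulting 6x6 Cartan matrix is
[[2, 0, 0, -1, -1, 0], [0, 2, 0, 0, 0, -1], [0, 0, 2, 0, -1, 0], [-1, 0, 0, 2, 0, -1], [-1, 0, -1, 0, 2, 0], [0, -2, 0, -1, 0, 2]].
The roots have two lengths (squared-length ratio 2:1); the short ones are alpha_{2}. The associated Dynkin diagram is a chain of 6 nodes with a double edge at one end; the terminal node there is the unique short simple root (B_6), so the type is B_6 (the algebra so(13)).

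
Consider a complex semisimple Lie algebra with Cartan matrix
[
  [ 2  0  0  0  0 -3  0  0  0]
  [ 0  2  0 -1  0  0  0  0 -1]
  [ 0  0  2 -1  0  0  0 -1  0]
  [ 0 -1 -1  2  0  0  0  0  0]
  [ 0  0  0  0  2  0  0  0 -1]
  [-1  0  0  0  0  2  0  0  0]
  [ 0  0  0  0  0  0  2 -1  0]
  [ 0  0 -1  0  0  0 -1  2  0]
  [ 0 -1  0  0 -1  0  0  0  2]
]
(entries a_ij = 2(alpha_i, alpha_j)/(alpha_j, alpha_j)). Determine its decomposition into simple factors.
type A_7 ⊕ type G_2

The diagram associated to this matrix has two connected components: the simple roots {alpha_2, alpha_3, alpha_4, alpha_5, alpha_7, alpha_8, alpha_9} form a chain of 7 nodes with single edges (A_7), and {alpha_1, alpha_6} form two nodes joined by a triple edge (G_2). A semisimple Lie algebra decomposes uniquely as the direct sum of simple ideals, one per connected component of its Dynkin diagram, so g ≅ A_7 ⊕ G_2 (dimension 63 + 14 = 77).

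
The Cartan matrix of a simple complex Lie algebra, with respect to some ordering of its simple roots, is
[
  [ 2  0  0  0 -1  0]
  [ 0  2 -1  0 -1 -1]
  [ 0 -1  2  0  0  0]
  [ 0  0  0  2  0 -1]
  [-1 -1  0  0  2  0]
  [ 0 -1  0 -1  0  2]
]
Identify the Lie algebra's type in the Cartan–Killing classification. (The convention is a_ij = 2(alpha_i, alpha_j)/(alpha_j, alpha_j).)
E6

The matrix has rank 6 with 2's on the diagonal. Reading the off-diagonal entries as Dynkin edges (a single edge where a_ij = a_ji = -1; a double or triple edge where a_ij * a_ji = 2 or 3), the diagram is a chain of 5 nodes with one extra node attached to the third node from one end (E_6). One simple-root ordering that puts it in standard form is (alpha_4, alpha_3, alpha_6, alpha_2, alpha_5, alpha_1). So the algebra is type E_6.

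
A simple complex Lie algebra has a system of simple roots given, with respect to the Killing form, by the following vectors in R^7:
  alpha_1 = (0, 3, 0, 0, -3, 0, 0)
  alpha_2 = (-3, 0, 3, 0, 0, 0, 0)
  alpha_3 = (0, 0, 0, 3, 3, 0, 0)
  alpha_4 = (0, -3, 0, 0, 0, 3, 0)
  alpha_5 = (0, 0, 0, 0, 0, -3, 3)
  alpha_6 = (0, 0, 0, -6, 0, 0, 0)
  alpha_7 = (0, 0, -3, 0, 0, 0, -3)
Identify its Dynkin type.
Compute the Cartan integers a_ij = 2(alpha_i, alpha_j)/(alpha_j, alpha_j); the resulting 7x7 Cartan matrix is
[[2, 0, -1, -1, 0, 0, 0], [0, 2, 0, 0, 0, 0, -1], [-1, 0, 2, 0, 0, -1, 0], [-1, 0, 0, 2, -1, 0, 0], [0, 0, 0, -1, 2, 0, -1], [0, 0, -2, 0, 0, 2, 0], [0, -1, 0, 0, -1, 0, 2]].
The roots have two lengths (squared-length ratio 2:1); the short ones are alpha_{1,2,3,4,5,7}. The associated Dynkin diagram is a chain of 7 nodes with a double edge at one end; the terminal node there is the unique long simple root (C_7), so the type is C_7 (the algebra sp(14)).

C_7 (sp(14))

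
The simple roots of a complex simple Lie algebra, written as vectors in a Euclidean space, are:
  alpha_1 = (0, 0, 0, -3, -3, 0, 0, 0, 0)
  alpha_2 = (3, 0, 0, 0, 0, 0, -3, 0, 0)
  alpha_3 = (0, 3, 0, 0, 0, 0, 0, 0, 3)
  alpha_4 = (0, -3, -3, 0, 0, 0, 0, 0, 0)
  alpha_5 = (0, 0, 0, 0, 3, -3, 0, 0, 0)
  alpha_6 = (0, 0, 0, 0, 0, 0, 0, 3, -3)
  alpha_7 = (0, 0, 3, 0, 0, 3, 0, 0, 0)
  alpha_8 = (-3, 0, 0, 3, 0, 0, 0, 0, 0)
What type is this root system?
Compute the Cartan integers a_ij = 2(alpha_i, alpha_j)/(alpha_j, alpha_j); the resulting 8x8 Cartan matrix is
[[2, 0, 0, 0, -1, 0, 0, -1], [0, 2, 0, 0, 0, 0, 0, -1], [0, 0, 2, -1, 0, -1, 0, 0], [0, 0, -1, 2, 0, 0, -1, 0], [-1, 0, 0, 0, 2, 0, -1, 0], [0, 0, -1, 0, 0, 2, 0, 0], [0, 0, 0, -1, -1, 0, 2, 0], [-1, -1, 0, 0, 0, 0, 0, 2]].
All simple roots have the same length, so the diagram is simply laced. The associated Dynkin diagram is a chain of 8 nodes with single edges (A_8), so the type is A_8 (the algebra sl(9)).

A_8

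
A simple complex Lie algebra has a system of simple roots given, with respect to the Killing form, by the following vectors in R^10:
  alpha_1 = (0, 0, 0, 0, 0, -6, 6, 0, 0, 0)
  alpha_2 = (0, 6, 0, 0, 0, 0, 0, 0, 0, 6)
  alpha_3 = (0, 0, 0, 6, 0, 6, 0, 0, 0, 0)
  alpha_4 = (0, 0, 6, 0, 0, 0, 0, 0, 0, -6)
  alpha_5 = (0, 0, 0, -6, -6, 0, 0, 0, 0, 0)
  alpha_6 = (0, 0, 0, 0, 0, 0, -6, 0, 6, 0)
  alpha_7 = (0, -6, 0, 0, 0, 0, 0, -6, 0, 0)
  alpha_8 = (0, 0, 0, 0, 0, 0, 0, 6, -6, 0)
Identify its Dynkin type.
Compute the Cartan integers a_ij = 2(alpha_i, alpha_j)/(alpha_j, alpha_j); the resulting 8x8 Cartan matrix is
[[2, 0, -1, 0, 0, -1, 0, 0], [0, 2, 0, -1, 0, 0, -1, 0], [-1, 0, 2, 0, -1, 0, 0, 0], [0, -1, 0, 2, 0, 0, 0, 0], [0, 0, -1, 0, 2, 0, 0, 0], [-1, 0, 0, 0, 0, 2, 0, -1], [0, -1, 0, 0, 0, 0, 2, -1], [0, 0, 0, 0, 0, -1, -1, 2]].
All simple roots have the same length, so the diagram is simply laced. The associated Dynkin diagram is a chain of 8 nodes with single edges (A_8), so the type is A_8 (the algebra sl(9)).

A_8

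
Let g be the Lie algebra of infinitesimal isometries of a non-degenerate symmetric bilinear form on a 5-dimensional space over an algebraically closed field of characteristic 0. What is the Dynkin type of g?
This is so(5) with 5 odd, which has dimension 5(5-1)/2 = 10 and rank (5-1)/2 = 2. In the classification of classical Lie algebras, the orthogonal algebra so(2n+1) in an odd number of variables has type B_n; here n = 2, so the Dynkin diagram is a chain of 2 nodes with a double edge at one end; the terminal node there is the unique short simple root (B_2). Hence the type is B_2.

B_2 (so(5))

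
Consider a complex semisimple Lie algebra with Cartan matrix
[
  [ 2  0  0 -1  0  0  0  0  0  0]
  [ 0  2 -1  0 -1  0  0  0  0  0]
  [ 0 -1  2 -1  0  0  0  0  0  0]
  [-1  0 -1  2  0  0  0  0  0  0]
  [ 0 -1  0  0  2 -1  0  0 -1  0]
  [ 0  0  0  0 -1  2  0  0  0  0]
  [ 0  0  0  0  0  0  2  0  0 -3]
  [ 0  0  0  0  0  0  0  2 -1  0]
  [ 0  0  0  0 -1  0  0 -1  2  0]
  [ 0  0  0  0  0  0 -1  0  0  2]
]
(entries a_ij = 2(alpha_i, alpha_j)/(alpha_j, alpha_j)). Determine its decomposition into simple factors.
E_8 + G_2

The diagram associated to this matrix has two connected components: the simple roots {alpha_1, alpha_2, alpha_3, alpha_4, alpha_5, alpha_6, alpha_8, alpha_9} form a chain of 7 nodes with one extra node attached to the third node from one end (E_8), and {alpha_7, alpha_10} form two nodes joined by a triple edge (G_2). A semisimple Lie algebra decomposes uniquely as the direct sum of simple ideals, one per connected component of its Dynkin diagram, so g ≅ E_8 ⊕ G_2 (dimension 248 + 14 = 262).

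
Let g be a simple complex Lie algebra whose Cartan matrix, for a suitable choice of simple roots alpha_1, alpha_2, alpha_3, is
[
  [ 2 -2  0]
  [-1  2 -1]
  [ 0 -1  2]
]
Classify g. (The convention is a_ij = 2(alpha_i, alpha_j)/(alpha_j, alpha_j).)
The matrix has rank 3 with 2's on the diagonal. Reading the off-diagonal entries as Dynkin edges (a single edge where a_ij = a_ji = -1; a double or triple edge where a_ij * a_ji = 2 or 3), the diagram is a chain of 3 nodes with a double edge at one end; the terminal node there is the unique long simple root (C_3). One simple-root ordering that puts it in standard form is (alpha_3, alpha_2, alpha_1). So the algebra is type C_3, i.e. sp(6).

C_3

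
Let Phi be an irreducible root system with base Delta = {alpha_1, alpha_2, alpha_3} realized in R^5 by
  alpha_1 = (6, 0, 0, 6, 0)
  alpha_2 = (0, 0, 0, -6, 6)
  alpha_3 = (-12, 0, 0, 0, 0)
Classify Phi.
C_3 (sp(6))

Compute the Cartan integers a_ij = 2(alpha_i, alpha_j)/(alpha_j, alpha_j); the resulting 3x3 Cartan matrix is
[[2, -1, -1], [-1, 2, 0], [-2, 0, 2]].
The roots have two lengths (squared-length ratio 2:1); the short ones are alpha_{1,2}. The associated Dynkin diagram is a chain of 3 nodes with a double edge at one end; the terminal node there is the unique long simple root (C_3), so the type is C_3 (the algebra sp(6)).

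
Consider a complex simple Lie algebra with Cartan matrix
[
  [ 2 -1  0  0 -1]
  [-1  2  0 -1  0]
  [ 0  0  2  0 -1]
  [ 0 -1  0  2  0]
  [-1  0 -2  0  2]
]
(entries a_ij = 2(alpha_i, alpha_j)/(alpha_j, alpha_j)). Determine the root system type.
The matrix has rank 5 with 2's on the diagonal. Reading the off-diagonal entries as Dynkin edges (a single edge where a_ij = a_ji = -1; a double or triple edge where a_ij * a_ji = 2 or 3), the diagram is a chain of 5 nodes with a double edge at one end; the terminal node there is the unique short simple root (B_5). One simple-root ordering that puts it in standard form is (alpha_4, alpha_2, alpha_1, alpha_5, alpha_3). So the algebra is type B_5, i.e. so(11).

type B_5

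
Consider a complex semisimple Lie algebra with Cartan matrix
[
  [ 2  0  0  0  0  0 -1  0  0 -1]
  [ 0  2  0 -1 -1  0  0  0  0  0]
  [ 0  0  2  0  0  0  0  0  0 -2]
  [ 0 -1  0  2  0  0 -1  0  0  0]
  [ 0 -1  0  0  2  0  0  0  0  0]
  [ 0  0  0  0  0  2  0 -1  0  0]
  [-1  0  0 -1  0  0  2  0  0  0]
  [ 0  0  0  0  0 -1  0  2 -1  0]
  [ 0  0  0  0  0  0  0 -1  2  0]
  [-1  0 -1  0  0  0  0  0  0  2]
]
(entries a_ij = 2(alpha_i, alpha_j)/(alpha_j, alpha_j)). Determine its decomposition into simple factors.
The diagram associated to this matrix has two connected components: the simple roots {alpha_6, alpha_8, alpha_9} form a chain of 3 nodes with single edges (A_3), and {alpha_1, alpha_2, alpha_3, alpha_4, alpha_5, alpha_7, alpha_10} form a chain of 7 nodes with a double edge at one end; the terminal node there is the unique long simple root (C_7). A semisimple Lie algebra decomposes uniquely as the direct sum of simple ideals, one per connected component of its Dynkin diagram, so g ≅ A_3 ⊕ C_7 (dimension 15 + 105 = 120).

type A_3 ⊕ type C_7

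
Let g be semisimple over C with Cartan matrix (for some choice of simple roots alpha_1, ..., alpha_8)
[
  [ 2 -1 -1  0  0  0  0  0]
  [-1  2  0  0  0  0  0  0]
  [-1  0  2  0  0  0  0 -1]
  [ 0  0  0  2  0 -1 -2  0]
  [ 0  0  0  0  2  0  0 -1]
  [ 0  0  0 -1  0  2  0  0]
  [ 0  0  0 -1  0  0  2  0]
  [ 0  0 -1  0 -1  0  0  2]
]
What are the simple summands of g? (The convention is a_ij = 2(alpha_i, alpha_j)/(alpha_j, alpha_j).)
The diagram associated to this matrix has two connected components: the simple roots {alpha_1, alpha_2, alpha_3, alpha_5, alpha_8} form a chain of 5 nodes with single edges (A_5), and {alpha_4, alpha_6, alpha_7} form a chain of 3 nodes with a double edge at one end; the terminal node there is the unique short simple root (B_3). A semisimple Lie algebra decomposes uniquely as the direct sum of simple ideals, one per connected component of its Dynkin diagram, so g ≅ A_5 ⊕ B_3 (dimension 35 + 21 = 56).

A_5 + B_3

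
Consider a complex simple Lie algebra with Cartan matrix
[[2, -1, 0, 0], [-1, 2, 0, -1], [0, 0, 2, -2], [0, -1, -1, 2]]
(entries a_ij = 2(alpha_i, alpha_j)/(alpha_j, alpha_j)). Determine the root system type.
C_4 (sp(8))

The matrix has rank 4 with 2's on the diagonal. Reading the off-diagonal entries as Dynkin edges (a single edge where a_ij = a_ji = -1; a double or triple edge where a_ij * a_ji = 2 or 3), the diagram is a chain of 4 nodes with a double edge at one end; the terminal node there is the unique long simple root (C_4). One simple-root ordering that puts it in standard form is (alpha_1, alpha_2, alpha_4, alpha_3). So the algebra is type C_4, i.e. sp(8).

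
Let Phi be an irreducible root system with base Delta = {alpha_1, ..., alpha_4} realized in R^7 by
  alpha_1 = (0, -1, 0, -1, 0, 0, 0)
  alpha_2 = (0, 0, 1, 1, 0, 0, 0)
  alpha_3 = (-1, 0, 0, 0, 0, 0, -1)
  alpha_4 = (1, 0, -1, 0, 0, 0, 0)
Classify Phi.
Compute the Cartan integers a_ij = 2(alpha_i, alpha_j)/(alpha_j, alpha_j); the resulting 4x4 Cartan matrix is
[[2, -1, 0, 0], [-1, 2, 0, -1], [0, 0, 2, -1], [0, -1, -1, 2]].
All simple roots have the same length, so the diagram is simply laced. The associated Dynkin diagram is a chain of 4 nodes with single edges (A_4), so the type is A_4 (the algebra sl(5)).

A_4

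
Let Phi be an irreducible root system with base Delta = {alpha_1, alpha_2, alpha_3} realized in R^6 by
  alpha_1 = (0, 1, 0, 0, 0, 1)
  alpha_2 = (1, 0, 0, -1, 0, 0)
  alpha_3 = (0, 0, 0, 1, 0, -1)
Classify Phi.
Compute the Cartan integers a_ij = 2(alpha_i, alpha_j)/(alpha_j, alpha_j); the resulting 3x3 Cartan matrix is
[[2, 0, -1], [0, 2, -1], [-1, -1, 2]].
All simple roots have the same length, so the diagram is simply laced. The associated Dynkin diagram is a chain of 3 nodes with single edges (A_3), so the type is A_3 (the algebra sl(4)).

A_3 (sl(4))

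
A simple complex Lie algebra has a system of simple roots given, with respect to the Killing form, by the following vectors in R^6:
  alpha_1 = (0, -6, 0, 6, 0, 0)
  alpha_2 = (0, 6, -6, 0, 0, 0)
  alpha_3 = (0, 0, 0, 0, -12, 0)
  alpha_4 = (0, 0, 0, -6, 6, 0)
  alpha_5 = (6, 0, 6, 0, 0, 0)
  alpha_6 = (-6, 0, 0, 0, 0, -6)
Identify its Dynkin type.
Compute the Cartan integers a_ij = 2(alpha_i, alpha_j)/(alpha_j, alpha_j); the resulting 6x6 Cartan matrix is
[[2, -1, 0, -1, 0, 0], [-1, 2, 0, 0, -1, 0], [0, 0, 2, -2, 0, 0], [-1, 0, -1, 2, 0, 0], [0, -1, 0, 0, 2, -1], [0, 0, 0, 0, -1, 2]].
The roots have two lengths (squared-length ratio 2:1); the short ones are alpha_{1,2,4,5,6}. The associated Dynkin diagram is a chain of 6 nodes with a double edge at one end; the terminal node there is the unique long simple root (C_6), so the type is C_6 (the algebra sp(12)).

C_6 (sp(12))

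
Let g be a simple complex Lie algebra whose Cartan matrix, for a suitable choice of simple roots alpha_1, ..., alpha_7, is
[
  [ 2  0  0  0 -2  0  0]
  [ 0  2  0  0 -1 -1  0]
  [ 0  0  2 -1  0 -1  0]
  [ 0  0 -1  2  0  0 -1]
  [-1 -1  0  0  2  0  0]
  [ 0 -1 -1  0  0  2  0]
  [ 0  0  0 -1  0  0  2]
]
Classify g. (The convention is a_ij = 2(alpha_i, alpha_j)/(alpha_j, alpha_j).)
The matrix has rank 7 with 2's on the diagonal. Reading the off-diagonal entries as Dynkin edges (a single edge where a_ij = a_ji = -1; a double or triple edge where a_ij * a_ji = 2 or 3), the diagram is a chain of 7 nodes with a double edge at one end; the terminal node there is the unique long simple root (C_7). One simple-root ordering that puts it in standard form is (alpha_7, alpha_4, alpha_3, alpha_6, alpha_2, alpha_5, alpha_1). So the algebra is type C_7, i.e. sp(14).

type C_7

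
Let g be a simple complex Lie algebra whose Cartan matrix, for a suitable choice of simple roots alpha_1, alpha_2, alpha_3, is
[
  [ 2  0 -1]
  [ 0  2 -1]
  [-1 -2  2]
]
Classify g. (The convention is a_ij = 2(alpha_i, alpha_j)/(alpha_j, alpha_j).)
The matrix has rank 3 with 2's on the diagonal. Reading the off-diagonal entries as Dynkin edges (a single edge where a_ij = a_ji = -1; a double or triple edge where a_ij * a_ji = 2 or 3), the diagram is a chain of 3 nodes with a double edge at one end; the terminal node there is the unique short simple root (B_3). One simple-root ordering that puts it in standard form is (alpha_1, alpha_3, alpha_2). So the algebra is type B_3, i.e. so(7).

B3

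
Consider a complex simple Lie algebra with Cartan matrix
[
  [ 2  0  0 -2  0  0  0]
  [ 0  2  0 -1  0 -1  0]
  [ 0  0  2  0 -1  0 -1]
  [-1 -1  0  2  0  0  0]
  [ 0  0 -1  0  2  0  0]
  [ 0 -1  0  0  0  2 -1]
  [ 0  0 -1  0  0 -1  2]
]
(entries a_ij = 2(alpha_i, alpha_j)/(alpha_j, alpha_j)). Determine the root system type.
The matrix has rank 7 with 2's on the diagonal. Reading the off-diagonal entries as Dynkin edges (a single edge where a_ij = a_ji = -1; a double or triple edge where a_ij * a_ji = 2 or 3), the diagram is a chain of 7 nodes with a double edge at one end; the terminal node there is the unique long simple root (C_7). One simple-root ordering that puts it in standard form is (alpha_5, alpha_3, alpha_7, alpha_6, alpha_2, alpha_4, alpha_1). So the algebra is type C_7, i.e. sp(14).

C_7 (sp(14))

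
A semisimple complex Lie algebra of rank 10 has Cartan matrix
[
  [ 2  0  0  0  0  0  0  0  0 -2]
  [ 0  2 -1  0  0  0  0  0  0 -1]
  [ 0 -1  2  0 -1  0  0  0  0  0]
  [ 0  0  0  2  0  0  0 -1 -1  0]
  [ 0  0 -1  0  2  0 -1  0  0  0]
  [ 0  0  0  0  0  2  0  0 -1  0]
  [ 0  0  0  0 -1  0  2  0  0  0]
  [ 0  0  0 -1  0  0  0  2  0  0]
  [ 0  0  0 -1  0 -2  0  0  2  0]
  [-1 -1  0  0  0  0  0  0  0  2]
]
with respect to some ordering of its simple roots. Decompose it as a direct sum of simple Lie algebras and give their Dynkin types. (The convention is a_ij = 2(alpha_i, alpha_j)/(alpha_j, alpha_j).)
B_4 (so(9)) ⊕ C_6 (sp(12))

The diagram associated to this matrix has two connected components: the simple roots {alpha_4, alpha_6, alpha_8, alpha_9} form a chain of 4 nodes with a double edge at one end; the terminal node there is the unique short simple root (B_4), and {alpha_1, alpha_2, alpha_3, alpha_5, alpha_7, alpha_10} form a chain of 6 nodes with a double edge at one end; the terminal node there is the unique long simple root (C_6). A semisimple Lie algebra decomposes uniquely as the direct sum of simple ideals, one per connected component of its Dynkin diagram, so g ≅ B_4 ⊕ C_6 (dimension 36 + 78 = 114).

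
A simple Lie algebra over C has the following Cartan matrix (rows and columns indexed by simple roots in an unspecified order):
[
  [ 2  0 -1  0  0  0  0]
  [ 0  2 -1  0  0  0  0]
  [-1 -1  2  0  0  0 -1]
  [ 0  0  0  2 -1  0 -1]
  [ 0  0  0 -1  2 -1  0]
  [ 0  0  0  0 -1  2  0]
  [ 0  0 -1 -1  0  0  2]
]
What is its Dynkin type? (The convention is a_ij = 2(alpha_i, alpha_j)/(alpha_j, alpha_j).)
The matrix has rank 7 with 2's on the diagonal. Reading the off-diagonal entries as Dynkin edges (a single edge where a_ij = a_ji = -1; a double or triple edge where a_ij * a_ji = 2 or 3), the diagram is a chain of 5 nodes with a fork of two nodes at one end (D_7). One simple-root ordering that puts it in standard form is (alpha_6, alpha_5, alpha_4, alpha_7, alpha_3, alpha_2, alpha_1). So the algebra is type D_7, i.e. so(14).

D_7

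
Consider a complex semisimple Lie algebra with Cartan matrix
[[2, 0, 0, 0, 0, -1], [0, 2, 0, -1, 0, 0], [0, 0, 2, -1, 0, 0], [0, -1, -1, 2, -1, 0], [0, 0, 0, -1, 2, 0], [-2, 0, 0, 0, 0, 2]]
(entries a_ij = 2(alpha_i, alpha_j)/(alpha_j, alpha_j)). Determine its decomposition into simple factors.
The diagram associated to this matrix has two connected components: the simple roots {alpha_1, alpha_6} form a chain of 2 nodes with a double edge at one end; the terminal node there is the unique short simple root (B_2), and {alpha_2, alpha_3, alpha_4, alpha_5} form a chain of 2 nodes with a fork of two nodes at one end (D_4). A semisimple Lie algebra decomposes uniquely as the direct sum of simple ideals, one per connected component of its Dynkin diagram, so g ≅ B_2 ⊕ D_4 (dimension 10 + 28 = 38).

B_2 + D_4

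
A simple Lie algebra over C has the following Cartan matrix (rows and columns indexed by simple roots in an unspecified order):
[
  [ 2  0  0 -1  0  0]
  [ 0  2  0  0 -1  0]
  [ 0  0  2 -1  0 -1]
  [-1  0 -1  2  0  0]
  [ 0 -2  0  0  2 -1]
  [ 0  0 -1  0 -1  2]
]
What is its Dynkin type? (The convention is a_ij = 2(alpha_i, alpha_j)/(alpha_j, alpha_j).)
The matrix has rank 6 with 2's on the diagonal. Reading the off-diagonal entries as Dynkin edges (a single edge where a_ij = a_ji = -1; a double or triple edge where a_ij * a_ji = 2 or 3), the diagram is a chain of 6 nodes with a double edge at one end; the terminal node there is the unique short simple root (B_6). One simple-root ordering that puts it in standard form is (alpha_1, alpha_4, alpha_3, alpha_6, alpha_5, alpha_2). So the algebra is type B_6, i.e. so(13).

B_6 (so(13))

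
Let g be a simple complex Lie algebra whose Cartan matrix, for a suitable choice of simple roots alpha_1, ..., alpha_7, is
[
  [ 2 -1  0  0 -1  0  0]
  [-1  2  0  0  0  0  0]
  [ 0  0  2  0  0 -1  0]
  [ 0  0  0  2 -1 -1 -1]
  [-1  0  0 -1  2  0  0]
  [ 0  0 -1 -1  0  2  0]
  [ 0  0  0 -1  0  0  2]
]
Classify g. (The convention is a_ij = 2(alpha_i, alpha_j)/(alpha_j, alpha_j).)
E_7

The matrix has rank 7 with 2's on the diagonal. Reading the off-diagonal entries as Dynkin edges (a single edge where a_ij = a_ji = -1; a double or triple edge where a_ij * a_ji = 2 or 3), the diagram is a chain of 6 nodes with one extra node attached to the third node from one end (E_7). One simple-root ordering that puts it in standard form is (alpha_3, alpha_7, alpha_6, alpha_4, alpha_5, alpha_1, alpha_2). So the algebra is type E_7.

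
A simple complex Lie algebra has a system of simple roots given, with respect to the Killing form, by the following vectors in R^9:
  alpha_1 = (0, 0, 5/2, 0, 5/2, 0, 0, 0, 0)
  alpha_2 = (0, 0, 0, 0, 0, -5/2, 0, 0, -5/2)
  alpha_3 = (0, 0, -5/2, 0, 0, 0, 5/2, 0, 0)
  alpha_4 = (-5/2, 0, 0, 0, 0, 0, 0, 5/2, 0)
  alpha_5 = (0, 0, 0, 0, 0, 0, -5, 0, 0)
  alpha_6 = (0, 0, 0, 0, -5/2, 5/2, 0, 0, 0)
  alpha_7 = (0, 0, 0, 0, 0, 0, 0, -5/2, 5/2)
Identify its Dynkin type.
Compute the Cartan integers a_ij = 2(alpha_i, alpha_j)/(alpha_j, alpha_j); the resulting 7x7 Cartan matrix is
[[2, 0, -1, 0, 0, -1, 0], [0, 2, 0, 0, 0, -1, -1], [-1, 0, 2, 0, -1, 0, 0], [0, 0, 0, 2, 0, 0, -1], [0, 0, -2, 0, 2, 0, 0], [-1, -1, 0, 0, 0, 2, 0], [0, -1, 0, -1, 0, 0, 2]].
The roots have two lengths (squared-length ratio 2:1); the short ones are alpha_{1,2,3,4,6,7}. The associated Dynkin diagram is a chain of 7 nodes with a double edge at one end; the terminal node there is the unique long simple root (C_7), so the type is C_7 (the algebra sp(14)).

C7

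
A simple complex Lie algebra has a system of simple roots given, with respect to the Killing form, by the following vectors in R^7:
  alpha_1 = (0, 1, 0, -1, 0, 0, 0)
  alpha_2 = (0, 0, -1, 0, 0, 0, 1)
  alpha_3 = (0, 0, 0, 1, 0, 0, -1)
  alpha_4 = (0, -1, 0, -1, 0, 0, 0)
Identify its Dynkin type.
D4

Compute the Cartan integers a_ij = 2(alpha_i, alpha_j)/(alpha_j, alpha_j); the resulting 4x4 Cartan matrix is
[[2, 0, -1, 0], [0, 2, -1, 0], [-1, -1, 2, -1], [0, 0, -1, 2]].
All simple roots have the same length, so the diagram is simply laced. The associated Dynkin diagram is a chain of 2 nodes with a fork of two nodes at one end (D_4), so the type is D_4 (the algebra so(8)).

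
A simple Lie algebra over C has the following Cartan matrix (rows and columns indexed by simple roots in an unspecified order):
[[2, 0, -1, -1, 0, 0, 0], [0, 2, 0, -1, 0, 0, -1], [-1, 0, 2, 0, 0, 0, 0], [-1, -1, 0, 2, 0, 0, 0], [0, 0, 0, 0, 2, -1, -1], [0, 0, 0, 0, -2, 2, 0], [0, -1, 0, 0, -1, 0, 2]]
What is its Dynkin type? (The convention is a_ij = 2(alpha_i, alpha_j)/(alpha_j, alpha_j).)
The matrix has rank 7 with 2's on the diagonal. Reading the off-diagonal entries as Dynkin edges (a single edge where a_ij = a_ji = -1; a double or triple edge where a_ij * a_ji = 2 or 3), the diagram is a chain of 7 nodes with a double edge at one end; the terminal node there is the unique long simple root (C_7). One simple-root ordering that puts it in standard form is (alpha_3, alpha_1, alpha_4, alpha_2, alpha_7, alpha_5, alpha_6). So the algebra is type C_7, i.e. sp(14).

type C_7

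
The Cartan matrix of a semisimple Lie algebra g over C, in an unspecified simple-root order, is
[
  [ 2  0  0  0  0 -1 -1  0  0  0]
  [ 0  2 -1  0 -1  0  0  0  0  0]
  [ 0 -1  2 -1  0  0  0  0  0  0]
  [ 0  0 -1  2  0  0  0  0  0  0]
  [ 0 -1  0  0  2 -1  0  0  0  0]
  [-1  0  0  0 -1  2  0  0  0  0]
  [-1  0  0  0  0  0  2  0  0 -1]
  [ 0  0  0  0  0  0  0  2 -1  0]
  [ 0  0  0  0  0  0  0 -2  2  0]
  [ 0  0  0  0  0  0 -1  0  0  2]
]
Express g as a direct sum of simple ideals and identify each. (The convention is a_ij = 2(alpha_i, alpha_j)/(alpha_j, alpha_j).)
The diagram associated to this matrix has two connected components: the simple roots {alpha_1, alpha_2, alpha_3, alpha_4, alpha_5, alpha_6, alpha_7, alpha_10} form a chain of 8 nodes with single edges (A_8), and {alpha_8, alpha_9} form a chain of 2 nodes with a double edge at one end; the terminal node there is the unique short simple root (B_2). A semisimple Lie algebra decomposes uniquely as the direct sum of simple ideals, one per connected component of its Dynkin diagram, so g ≅ A_8 ⊕ B_2 (dimension 80 + 10 = 90).

A_8 (sl(9)) + B_2 (so(5))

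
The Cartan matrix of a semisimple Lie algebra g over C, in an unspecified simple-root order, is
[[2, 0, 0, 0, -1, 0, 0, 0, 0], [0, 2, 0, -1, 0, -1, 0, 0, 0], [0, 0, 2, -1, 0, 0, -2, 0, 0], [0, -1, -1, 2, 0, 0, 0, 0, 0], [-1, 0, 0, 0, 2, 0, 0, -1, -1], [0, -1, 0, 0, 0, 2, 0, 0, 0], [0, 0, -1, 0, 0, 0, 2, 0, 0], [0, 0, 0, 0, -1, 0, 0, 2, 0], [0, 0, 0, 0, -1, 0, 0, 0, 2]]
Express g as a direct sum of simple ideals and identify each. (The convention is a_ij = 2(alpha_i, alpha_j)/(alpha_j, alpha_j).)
The diagram associated to this matrix has two connected components: the simple roots {alpha_2, alpha_3, alpha_4, alpha_6, alpha_7} form a chain of 5 nodes with a double edge at one end; the terminal node there is the unique short simple root (B_5), and {alpha_1, alpha_5, alpha_8, alpha_9} form a chain of 2 nodes with a fork of two nodes at one end (D_4). A semisimple Lie algebra decomposes uniquely as the direct sum of simple ideals, one per connected component of its Dynkin diagram, so g ≅ B_5 ⊕ D_4 (dimension 55 + 28 = 83).

B_5 (so(11)) + D_4 (so(8))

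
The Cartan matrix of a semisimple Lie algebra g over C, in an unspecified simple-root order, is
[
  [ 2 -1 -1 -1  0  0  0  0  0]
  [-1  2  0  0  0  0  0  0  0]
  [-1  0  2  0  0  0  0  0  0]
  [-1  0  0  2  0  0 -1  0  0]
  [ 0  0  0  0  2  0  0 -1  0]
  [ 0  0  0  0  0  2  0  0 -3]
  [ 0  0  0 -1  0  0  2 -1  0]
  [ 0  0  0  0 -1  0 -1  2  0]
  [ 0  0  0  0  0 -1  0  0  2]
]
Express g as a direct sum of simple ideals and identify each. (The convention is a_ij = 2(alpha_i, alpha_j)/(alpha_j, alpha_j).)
The diagram associated to this matrix has two connected components: the simple roots {alpha_1, alpha_2, alpha_3, alpha_4, alpha_5, alpha_7, alpha_8} form a chain of 5 nodes with a fork of two nodes at one end (D_7), and {alpha_6, alpha_9} form two nodes joined by a triple edge (G_2). A semisimple Lie algebra decomposes uniquely as the direct sum of simple ideals, one per connected component of its Dynkin diagram, so g ≅ D_7 ⊕ G_2 (dimension 91 + 14 = 105).

D7 ⊕ G2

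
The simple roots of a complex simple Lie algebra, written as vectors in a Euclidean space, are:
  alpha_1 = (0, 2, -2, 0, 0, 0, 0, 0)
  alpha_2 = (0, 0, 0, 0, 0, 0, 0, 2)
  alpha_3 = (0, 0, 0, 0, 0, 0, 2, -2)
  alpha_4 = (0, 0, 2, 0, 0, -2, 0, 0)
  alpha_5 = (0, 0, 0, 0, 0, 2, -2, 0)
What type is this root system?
Compute the Cartan integers a_ij = 2(alpha_i, alpha_j)/(alpha_j, alpha_j); the resulting 5x5 Cartan matrix is
[[2, 0, 0, -1, 0], [0, 2, -1, 0, 0], [0, -2, 2, 0, -1], [-1, 0, 0, 2, -1], [0, 0, -1, -1, 2]].
The roots have two lengths (squared-length ratio 2:1); the short ones are alpha_{2}. The associated Dynkin diagram is a chain of 5 nodes with a double edge at one end; the terminal node there is the unique short simple root (B_5), so the type is B_5 (the algebra so(11)).

type B_5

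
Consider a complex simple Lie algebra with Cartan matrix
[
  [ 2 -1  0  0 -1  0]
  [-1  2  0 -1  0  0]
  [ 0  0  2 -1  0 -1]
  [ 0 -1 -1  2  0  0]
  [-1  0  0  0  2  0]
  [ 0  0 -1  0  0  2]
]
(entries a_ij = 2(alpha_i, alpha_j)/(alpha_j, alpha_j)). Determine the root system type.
type A_6

The matrix has rank 6 with 2's on the diagonal. Reading the off-diagonal entries as Dynkin edges (a single edge where a_ij = a_ji = -1; a double or triple edge where a_ij * a_ji = 2 or 3), the diagram is a chain of 6 nodes with single edges (A_6). One simple-root ordering that puts it in standard form is (alpha_6, alpha_3, alpha_4, alpha_2, alpha_1, alpha_5). So the algebra is type A_6, i.e. sl(7).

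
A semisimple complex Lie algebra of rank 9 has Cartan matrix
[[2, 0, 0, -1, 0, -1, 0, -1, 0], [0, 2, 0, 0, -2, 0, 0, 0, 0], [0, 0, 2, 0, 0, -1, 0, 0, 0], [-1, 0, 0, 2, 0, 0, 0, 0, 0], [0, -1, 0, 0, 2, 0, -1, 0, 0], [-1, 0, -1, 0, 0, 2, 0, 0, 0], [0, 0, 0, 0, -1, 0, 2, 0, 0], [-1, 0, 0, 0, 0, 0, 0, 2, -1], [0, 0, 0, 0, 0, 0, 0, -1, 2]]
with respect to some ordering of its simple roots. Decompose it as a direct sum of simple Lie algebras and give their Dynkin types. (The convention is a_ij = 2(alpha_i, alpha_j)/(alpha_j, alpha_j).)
C_3 + E_6

The diagram associated to this matrix has two connected components: the simple roots {alpha_2, alpha_5, alpha_7} form a chain of 3 nodes with a double edge at one end; the terminal node there is the unique long simple root (C_3), and {alpha_1, alpha_3, alpha_4, alpha_6, alpha_8, alpha_9} form a chain of 5 nodes with one extra node attached to the third node from one end (E_6). A semisimple Lie algebra decomposes uniquely as the direct sum of simple ideals, one per connected component of its Dynkin diagram, so g ≅ C_3 ⊕ E_6 (dimension 21 + 78 = 99).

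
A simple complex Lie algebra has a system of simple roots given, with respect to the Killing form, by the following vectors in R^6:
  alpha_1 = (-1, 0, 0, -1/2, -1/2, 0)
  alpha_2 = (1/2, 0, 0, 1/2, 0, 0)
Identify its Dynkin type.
G2

Compute the Cartan integers a_ij = 2(alpha_i, alpha_j)/(alpha_j, alpha_j); the resulting 2x2 Cartan matrix is
[[2, -3], [-1, 2]].
The roots have two lengths (squared-length ratio 3:1); the short ones are alpha_{2}. The associated Dynkin diagram is two nodes joined by a triple edge (G_2), so the type is G_2.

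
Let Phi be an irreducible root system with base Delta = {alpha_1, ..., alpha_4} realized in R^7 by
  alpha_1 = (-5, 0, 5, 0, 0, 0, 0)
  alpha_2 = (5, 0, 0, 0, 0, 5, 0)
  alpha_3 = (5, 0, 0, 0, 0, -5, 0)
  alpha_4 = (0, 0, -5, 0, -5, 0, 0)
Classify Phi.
Compute the Cartan integers a_ij = 2(alpha_i, alpha_j)/(alpha_j, alpha_j); the resulting 4x4 Cartan matrix is
[[2, -1, -1, -1], [-1, 2, 0, 0], [-1, 0, 2, 0], [-1, 0, 0, 2]].
All simple roots have the same length, so the diagram is simply laced. The associated Dynkin diagram is a chain of 2 nodes with a fork of two nodes at one end (D_4), so the type is D_4 (the algebra so(8)).

D4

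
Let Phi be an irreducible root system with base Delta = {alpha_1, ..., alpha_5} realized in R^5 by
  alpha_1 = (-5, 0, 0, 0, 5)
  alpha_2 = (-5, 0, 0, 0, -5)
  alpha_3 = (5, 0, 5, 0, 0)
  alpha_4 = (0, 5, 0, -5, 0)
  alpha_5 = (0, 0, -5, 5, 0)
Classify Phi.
Compute the Cartan integers a_ij = 2(alpha_i, alpha_j)/(alpha_j, alpha_j); the resulting 5x5 Cartan matrix is
[[2, 0, -1, 0, 0], [0, 2, -1, 0, 0], [-1, -1, 2, 0, -1], [0, 0, 0, 2, -1], [0, 0, -1, -1, 2]].
All simple roots have the same length, so the diagram is simply laced. The associated Dynkin diagram is a chain of 3 nodes with a fork of two nodes at one end (D_5), so the type is D_5 (the algebra so(10)).

D_5 (so(10))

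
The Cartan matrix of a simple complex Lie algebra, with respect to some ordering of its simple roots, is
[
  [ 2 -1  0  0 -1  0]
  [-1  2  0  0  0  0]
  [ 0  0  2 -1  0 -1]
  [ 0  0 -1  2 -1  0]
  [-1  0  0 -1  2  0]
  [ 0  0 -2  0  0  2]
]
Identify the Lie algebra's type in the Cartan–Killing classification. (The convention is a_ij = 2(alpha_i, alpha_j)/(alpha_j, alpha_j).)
type C_6

The matrix has rank 6 with 2's on the diagonal. Reading the off-diagonal entries as Dynkin edges (a single edge where a_ij = a_ji = -1; a double or triple edge where a_ij * a_ji = 2 or 3), the diagram is a chain of 6 nodes with a double edge at one end; the terminal node there is the unique long simple root (C_6). One simple-root ordering that puts it in standard form is (alpha_2, alpha_1, alpha_5, alpha_4, alpha_3, alpha_6). So the algebra is type C_6, i.e. sp(12).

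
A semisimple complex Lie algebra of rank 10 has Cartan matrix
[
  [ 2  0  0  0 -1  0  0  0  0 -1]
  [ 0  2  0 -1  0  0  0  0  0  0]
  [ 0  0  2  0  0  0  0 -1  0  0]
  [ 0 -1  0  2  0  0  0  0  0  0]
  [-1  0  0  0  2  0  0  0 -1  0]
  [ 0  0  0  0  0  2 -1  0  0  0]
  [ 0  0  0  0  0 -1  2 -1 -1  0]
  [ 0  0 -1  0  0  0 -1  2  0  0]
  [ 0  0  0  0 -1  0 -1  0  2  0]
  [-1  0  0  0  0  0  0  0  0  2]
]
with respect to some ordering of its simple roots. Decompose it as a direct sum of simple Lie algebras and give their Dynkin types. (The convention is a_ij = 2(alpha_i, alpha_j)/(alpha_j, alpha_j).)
The diagram associated to this matrix has two connected components: the simple roots {alpha_2, alpha_4} form a chain of 2 nodes with single edges (A_2), and {alpha_1, alpha_3, alpha_5, alpha_6, alpha_7, alpha_8, alpha_9, alpha_10} form a chain of 7 nodes with one extra node attached to the third node from one end (E_8). A semisimple Lie algebra decomposes uniquely as the direct sum of simple ideals, one per connected component of its Dynkin diagram, so g ≅ A_2 ⊕ E_8 (dimension 8 + 248 = 256).

A2 ⊕ E8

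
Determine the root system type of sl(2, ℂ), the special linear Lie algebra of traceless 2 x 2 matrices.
A_1

This is sl(2), which has dimension 2^2 - 1 = 3 and rank 2 - 1 = 1 (a Cartan subalgebra is the diagonal traceless matrices). In the classification of classical Lie algebras, the special linear algebra sl(n+1) has type A_n; here n = 1, so the Dynkin diagram is a chain of 1 nodes with single edges (A_1). Hence the type is A_1.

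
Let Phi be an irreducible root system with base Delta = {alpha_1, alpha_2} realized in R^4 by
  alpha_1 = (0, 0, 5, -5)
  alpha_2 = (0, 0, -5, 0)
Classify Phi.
B_2

Compute the Cartan integers a_ij = 2(alpha_i, alpha_j)/(alpha_j, alpha_j); the resulting 2x2 Cartan matrix is
[[2, -2], [-1, 2]].
The roots have two lengths (squared-length ratio 2:1); the short ones are alpha_{2}. The associated Dynkin diagram is a chain of 2 nodes with a double edge at one end; the terminal node there is the unique short simple root (B_2), so the type is B_2 (the algebra so(5)).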